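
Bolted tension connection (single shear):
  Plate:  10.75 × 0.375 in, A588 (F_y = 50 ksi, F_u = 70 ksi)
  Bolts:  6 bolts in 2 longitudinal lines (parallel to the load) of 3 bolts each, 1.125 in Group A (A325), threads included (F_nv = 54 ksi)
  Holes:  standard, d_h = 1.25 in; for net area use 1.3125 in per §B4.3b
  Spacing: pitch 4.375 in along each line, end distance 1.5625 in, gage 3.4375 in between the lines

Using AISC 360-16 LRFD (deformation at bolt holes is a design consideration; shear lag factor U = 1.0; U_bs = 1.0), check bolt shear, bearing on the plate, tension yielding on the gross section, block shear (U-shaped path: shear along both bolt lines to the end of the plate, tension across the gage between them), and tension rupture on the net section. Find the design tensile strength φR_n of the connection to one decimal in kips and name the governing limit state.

Bolt shear: A_b = π(1.125)²/4 = 0.99402 in². φR_n = 0.75 × 54 × 0.99402 × 6 × 1 = 241.5 kips.
Bearing (0.375 in plate, F_u = 70 ksi): end bolts L_c = 1.5625 − 1.25/2 = 0.9375, R_n = min(1.2×0.9375×0.375×70, 2.4×1.125×0.375×70) = 29.531 kips/bolt; interior L_c = 4.375 − 1.25 = 3.125, R_n = 70.875 kips/bolt. φR_n = 0.75 × (2×29.531 + 4×70.875) = 256.9 kips.
Tension yield (gross): A_g = 10.75×0.375 = 4.0313 in². φR_n = 0.90 × 50 × 4.0313 = 181.4 kips.
Block shear: shear path 2×[1.5625+2×4.375] = 2×10.3125 in, A_gv = 7.7344, A_nv = 2×(10.3125 − 2.5×1.3125)×0.375 = 5.2734 in²; tension across gage: (3.4375 − 1×1.3125)×0.375 = 0.79688 in². R_n = min(0.6×70×5.2734, 0.6×50×7.7344) + 1.0×70×0.79688 = min(221.48, 232.03) + 55.782 = 277.26 kips. φR_n = 0.75 × 277.26 = 207.9 kips.
Tension rupture (net): A_n = (10.75 − 2×1.3125)×0.375 = 3.0469 in² (U = 1.0, A_e = A_n). φR_n = 0.75 × 70 × 3.0469 = 160.0 kips.
Governing: min(241.5, 256.9, 181.4, 207.9, 160.0) = 160.0 kips → net-section rupture.

160.0 kips (net-section rupture governs)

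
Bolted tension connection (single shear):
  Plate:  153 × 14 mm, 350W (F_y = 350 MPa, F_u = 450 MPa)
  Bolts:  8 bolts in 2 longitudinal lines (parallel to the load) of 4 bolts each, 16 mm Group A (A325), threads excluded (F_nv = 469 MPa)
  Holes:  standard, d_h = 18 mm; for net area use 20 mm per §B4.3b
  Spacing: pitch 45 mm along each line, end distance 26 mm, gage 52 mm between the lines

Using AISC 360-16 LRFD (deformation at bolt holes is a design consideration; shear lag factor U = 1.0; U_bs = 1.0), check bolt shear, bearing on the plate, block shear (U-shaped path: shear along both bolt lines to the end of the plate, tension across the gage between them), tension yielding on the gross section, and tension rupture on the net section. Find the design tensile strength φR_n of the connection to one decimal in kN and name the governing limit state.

533.9 kN (net-section rupture governs)

Bolt shear: A_b = π(16)²/4 = 201.06 mm². φR_n = 0.75 × 469 × 201.06 × 8 × 1 = 565.8 kN.
Bearing (14 mm plate, F_u = 450 MPa): end bolts L_c = 26 − 18/2 = 17, R_n = min(1.2×17×14×450, 2.4×16×14×450) = 128.52 kN/bolt; interior L_c = 45 − 18 = 27, R_n = 204.12 kN/bolt. φR_n = 0.75 × (2×128.52 + 6×204.12) = 1111.3 kN.
Block shear: shear path 2×[26+3×45] = 2×161 mm, A_gv = 4508, A_nv = 2×(161 − 3.5×20)×14 = 2548 mm²; tension across gage: (52 − 1×20)×14 = 448 mm². R_n = min(0.6×450×2548, 0.6×350×4508) + 1.0×450×448 = min(687.96, 946.68) + 201.6 = 889.56 kN. φR_n = 0.75 × 889.56 = 667.2 kN.
Tension yield (gross): A_g = 153×14 = 2142 mm². φR_n = 0.90 × 350 × 2142 = 674.7 kN.
Tension rupture (net): A_n = (153 − 2×20)×14 = 1582 mm² (U = 1.0, A_e = A_n). φR_n = 0.75 × 450 × 1582 = 533.9 kN.
Governing: min(565.8, 1111.3, 667.2, 674.7, 533.9) = 533.9 kN → net-section rupture.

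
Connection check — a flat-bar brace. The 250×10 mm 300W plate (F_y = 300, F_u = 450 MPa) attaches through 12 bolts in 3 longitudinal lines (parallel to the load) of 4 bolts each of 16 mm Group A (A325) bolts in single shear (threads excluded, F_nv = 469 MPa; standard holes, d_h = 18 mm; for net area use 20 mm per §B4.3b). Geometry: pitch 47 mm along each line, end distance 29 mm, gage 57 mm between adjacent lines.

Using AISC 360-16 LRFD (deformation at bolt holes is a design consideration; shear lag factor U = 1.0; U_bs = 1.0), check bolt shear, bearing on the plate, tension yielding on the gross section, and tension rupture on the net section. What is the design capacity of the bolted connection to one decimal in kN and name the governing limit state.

Bolt shear: A_b = π(16)²/4 = 201.06 mm². φR_n = 0.75 × 469 × 201.06 × 12 × 1 = 848.7 kN.
Bearing (10 mm plate, F_u = 450 MPa): end bolts L_c = 29 − 18/2 = 20, R_n = min(1.2×20×10×450, 2.4×16×10×450) = 108 kN/bolt; interior L_c = 47 − 18 = 29, R_n = 156.6 kN/bolt. φR_n = 0.75 × (3×108 + 9×156.6) = 1300.1 kN.
Tension yield (gross): A_g = 250×10 = 2500 mm². φR_n = 0.90 × 300 × 2500 = 675.0 kN.
Tension rupture (net): A_n = (250 − 3×20)×10 = 1900 mm² (U = 1.0, A_e = A_n). φR_n = 0.75 × 450 × 1900 = 641.3 kN.
Governing: min(848.7, 1300.1, 675.0, 641.3) = 641.3 kN → net-section rupture.

641.3 kN (net-section rupture governs)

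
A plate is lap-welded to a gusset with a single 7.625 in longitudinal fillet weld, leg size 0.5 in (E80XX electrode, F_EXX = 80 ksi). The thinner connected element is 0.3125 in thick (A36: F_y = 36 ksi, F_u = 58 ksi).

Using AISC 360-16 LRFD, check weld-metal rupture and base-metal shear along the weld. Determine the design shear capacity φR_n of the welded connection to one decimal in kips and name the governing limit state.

51.5 kips (base-metal shear governs)

Weld metal: throat = 0.707×0.5 = 0.3535 in, L = 7.625 in. φR_n = 0.75 × 0.6 × 80 × 0.3535 × 7.625 = 97.0 kips.
Base metal shear (0.3125 in plate): yield φR_n = 1.0×0.6×36×0.3125×7.625 = 51.5 kips; rupture φR_n = 0.75×0.6×58×0.3125×7.625 = 62.2 kips; take 51.5 kips (yield).
Governing: min(97.0, 51.5) = 51.5 kips → base-metal shear.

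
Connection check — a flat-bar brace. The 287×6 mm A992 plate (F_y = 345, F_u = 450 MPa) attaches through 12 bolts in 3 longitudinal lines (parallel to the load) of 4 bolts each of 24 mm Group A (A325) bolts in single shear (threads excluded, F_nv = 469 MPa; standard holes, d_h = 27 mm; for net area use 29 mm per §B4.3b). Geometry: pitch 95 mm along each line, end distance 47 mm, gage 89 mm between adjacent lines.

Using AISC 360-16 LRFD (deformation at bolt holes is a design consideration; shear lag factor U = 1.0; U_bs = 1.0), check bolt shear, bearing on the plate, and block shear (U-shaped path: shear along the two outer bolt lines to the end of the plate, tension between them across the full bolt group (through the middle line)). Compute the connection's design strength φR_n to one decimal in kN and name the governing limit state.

803.1 kN (block shear governs)

Bolt shear: A_b = π(24)²/4 = 452.39 mm². φR_n = 0.75 × 469 × 452.39 × 12 × 1 = 1909.5 kN.
Bearing (6 mm plate, F_u = 450 MPa): end bolts L_c = 47 − 27/2 = 33.5, R_n = min(1.2×33.5×6×450, 2.4×24×6×450) = 108.54 kN/bolt; interior L_c = 95 − 27 = 68, R_n = 155.52 kN/bolt. φR_n = 0.75 × (3×108.54 + 9×155.52) = 1294.0 kN.
Block shear: shear path 2×[47+3×95] = 2×332 mm, A_gv = 3984, A_nv = 2×(332 − 3.5×29)×6 = 2766 mm²; tension across gage: (178 − 2×29)×6 = 720 mm². R_n = min(0.6×450×2766, 0.6×345×3984) + 1.0×450×720 = min(746.82, 824.69) + 324 = 1070.8 kN. φR_n = 0.75 × 1070.8 = 803.1 kN.
Governing: min(1909.5, 1294.0, 803.1) = 803.1 kN → block shear.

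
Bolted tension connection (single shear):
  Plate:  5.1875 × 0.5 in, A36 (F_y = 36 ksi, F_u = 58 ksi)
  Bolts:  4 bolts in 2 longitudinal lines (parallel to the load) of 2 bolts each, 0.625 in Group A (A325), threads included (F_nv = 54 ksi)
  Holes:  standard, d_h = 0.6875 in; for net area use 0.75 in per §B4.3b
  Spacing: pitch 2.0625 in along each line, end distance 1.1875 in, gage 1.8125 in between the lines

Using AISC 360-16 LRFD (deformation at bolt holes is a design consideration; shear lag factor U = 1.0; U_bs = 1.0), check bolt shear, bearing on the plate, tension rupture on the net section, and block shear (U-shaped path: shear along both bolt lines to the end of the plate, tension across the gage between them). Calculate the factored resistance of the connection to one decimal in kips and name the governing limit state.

49.7 kips (bolt shear governs)

Bolt shear: A_b = π(0.625)²/4 = 0.3068 in². φR_n = 0.75 × 54 × 0.3068 × 4 × 1 = 49.7 kips.
Bearing (0.5 in plate, F_u = 58 ksi): end bolts L_c = 1.1875 − 0.6875/2 = 0.84375, R_n = min(1.2×0.84375×0.5×58, 2.4×0.625×0.5×58) = 29.363 kips/bolt; interior L_c = 2.0625 − 0.6875 = 1.375, R_n = 43.5 kips/bolt. φR_n = 0.75 × (2×29.363 + 2×43.5) = 109.3 kips.
Tension rupture (net): A_n = (5.1875 − 2×0.75)×0.5 = 1.8438 in² (U = 1.0, A_e = A_n). φR_n = 0.75 × 58 × 1.8438 = 80.2 kips.
Block shear: shear path 2×[1.1875+1×2.0625] = 2×3.25 in, A_gv = 3.25, A_nv = 2×(3.25 − 1.5×0.75)×0.5 = 2.125 in²; tension across gage: (1.8125 − 1×0.75)×0.5 = 0.53125 in². R_n = min(0.6×58×2.125, 0.6×36×3.25) + 1.0×58×0.53125 = min(73.95, 70.2) + 30.813 = 101.01 kips. φR_n = 0.75 × 101.01 = 75.8 kips.
Governing: min(49.7, 109.3, 80.2, 75.8) = 49.7 kips → bolt shear.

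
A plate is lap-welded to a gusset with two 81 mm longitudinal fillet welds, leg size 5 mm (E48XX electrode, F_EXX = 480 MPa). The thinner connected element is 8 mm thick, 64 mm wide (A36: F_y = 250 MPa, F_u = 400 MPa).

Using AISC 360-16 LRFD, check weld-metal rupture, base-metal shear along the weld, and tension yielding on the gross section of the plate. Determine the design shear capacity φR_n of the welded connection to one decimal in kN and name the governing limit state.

115.2 kN (gross-section yield governs)

Weld metal: throat = 0.707×5 = 3.535 mm, L = 2×81 = 162 mm. φR_n = 0.75 × 0.6 × 480 × 3.535 × 162 = 123.7 kN.
Base metal shear (8 mm plate): yield φR_n = 1.0×0.6×250×8×162 = 194.4 kN; rupture φR_n = 0.75×0.6×400×8×162 = 233.3 kN; take 194.4 kN (yield).
Tension yield (gross): A_g = 64×8 = 512 mm². φR_n = 0.90 × 250 × 512 = 115.2 kN.
Governing: min(123.7, 194.4, 115.2) = 115.2 kN → gross-section yield.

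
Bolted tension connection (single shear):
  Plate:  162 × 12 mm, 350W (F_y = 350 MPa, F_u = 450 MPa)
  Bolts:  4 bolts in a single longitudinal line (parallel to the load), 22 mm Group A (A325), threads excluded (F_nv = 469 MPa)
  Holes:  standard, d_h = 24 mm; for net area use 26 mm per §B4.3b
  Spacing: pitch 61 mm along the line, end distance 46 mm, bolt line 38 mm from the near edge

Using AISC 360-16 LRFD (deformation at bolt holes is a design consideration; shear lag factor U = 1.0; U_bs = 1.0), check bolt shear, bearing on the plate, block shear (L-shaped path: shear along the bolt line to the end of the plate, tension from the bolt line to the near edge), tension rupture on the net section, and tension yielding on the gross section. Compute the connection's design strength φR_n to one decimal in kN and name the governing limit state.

436.6 kN (block shear governs)

Bolt shear: A_b = π(22)²/4 = 380.13 mm². φR_n = 0.75 × 469 × 380.13 × 4 × 1 = 534.8 kN.
Bearing (12 mm plate, F_u = 450 MPa): end bolts L_c = 46 − 24/2 = 34, R_n = min(1.2×34×12×450, 2.4×22×12×450) = 220.32 kN/bolt; interior L_c = 61 − 24 = 37, R_n = 239.76 kN/bolt. φR_n = 0.75 × (1×220.32 + 3×239.76) = 704.7 kN.
Block shear: shear path 1×[46+3×61] = 1×229 mm, A_gv = 2748, A_nv = 1×(229 − 3.5×26)×12 = 1656 mm²; tension to near edge: (38 − 0.5×26)×12 = 300 mm². R_n = min(0.6×450×1656, 0.6×350×2748) + 1.0×450×300 = min(447.12, 577.08) + 135 = 582.12 kN. φR_n = 0.75 × 582.12 = 436.6 kN.
Tension rupture (net): A_n = (162 − 1×26)×12 = 1632 mm² (U = 1.0, A_e = A_n). φR_n = 0.75 × 450 × 1632 = 550.8 kN.
Tension yield (gross): A_g = 162×12 = 1944 mm². φR_n = 0.90 × 350 × 1944 = 612.4 kN.
Governing: min(534.8, 704.7, 436.6, 550.8, 612.4) = 436.6 kN → block shear.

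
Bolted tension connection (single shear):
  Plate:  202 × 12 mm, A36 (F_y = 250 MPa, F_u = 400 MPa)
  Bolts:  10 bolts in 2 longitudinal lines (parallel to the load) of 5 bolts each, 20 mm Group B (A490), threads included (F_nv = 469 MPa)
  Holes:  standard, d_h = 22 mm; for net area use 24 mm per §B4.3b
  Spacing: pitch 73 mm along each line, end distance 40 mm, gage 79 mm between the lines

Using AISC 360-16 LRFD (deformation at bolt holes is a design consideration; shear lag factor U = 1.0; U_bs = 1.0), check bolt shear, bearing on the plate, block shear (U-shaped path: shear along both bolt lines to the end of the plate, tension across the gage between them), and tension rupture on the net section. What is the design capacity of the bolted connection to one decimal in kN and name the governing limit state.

554.4 kN (net-section rupture governs)

Bolt shear: A_b = π(20)²/4 = 314.16 mm². φR_n = 0.75 × 469 × 314.16 × 10 × 1 = 1105.1 kN.
Bearing (12 mm plate, F_u = 400 MPa): end bolts L_c = 40 − 22/2 = 29, R_n = min(1.2×29×12×400, 2.4×20×12×400) = 167.04 kN/bolt; interior L_c = 73 − 22 = 51, R_n = 230.4 kN/bolt. φR_n = 0.75 × (2×167.04 + 8×230.4) = 1633.0 kN.
Block shear: shear path 2×[40+4×73] = 2×332 mm, A_gv = 7968, A_nv = 2×(332 − 4.5×24)×12 = 5376 mm²; tension across gage: (79 − 1×24)×12 = 660 mm². R_n = min(0.6×400×5376, 0.6×250×7968) + 1.0×400×660 = min(1290.2, 1195.2) + 264 = 1459.2 kN. φR_n = 0.75 × 1459.2 = 1094.4 kN.
Tension rupture (net): A_n = (202 − 2×24)×12 = 1848 mm² (U = 1.0, A_e = A_n). φR_n = 0.75 × 400 × 1848 = 554.4 kN.
Governing: min(1105.1, 1633.0, 1094.4, 554.4) = 554.4 kN → net-section rupture.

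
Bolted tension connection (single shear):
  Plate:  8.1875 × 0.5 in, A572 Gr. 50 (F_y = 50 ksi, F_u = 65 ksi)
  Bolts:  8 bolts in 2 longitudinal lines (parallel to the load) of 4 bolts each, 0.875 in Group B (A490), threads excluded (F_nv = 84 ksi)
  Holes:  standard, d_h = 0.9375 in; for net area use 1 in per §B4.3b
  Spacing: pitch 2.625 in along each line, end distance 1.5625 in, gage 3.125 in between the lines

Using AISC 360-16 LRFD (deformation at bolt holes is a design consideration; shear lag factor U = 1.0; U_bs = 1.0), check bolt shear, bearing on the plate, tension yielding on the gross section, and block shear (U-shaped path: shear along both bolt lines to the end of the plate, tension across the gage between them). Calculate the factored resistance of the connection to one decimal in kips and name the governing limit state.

184.2 kips (gross-section yield governs)

Bolt shear: A_b = π(0.875)²/4 = 0.60132 in². φR_n = 0.75 × 84 × 0.60132 × 8 × 1 = 303.1 kips.
Bearing (0.5 in plate, F_u = 65 ksi): end bolts L_c = 1.5625 − 0.9375/2 = 1.09375, R_n = min(1.2×1.09375×0.5×65, 2.4×0.875×0.5×65) = 42.656 kips/bolt; interior L_c = 2.625 − 0.9375 = 1.6875, R_n = 65.813 kips/bolt. φR_n = 0.75 × (2×42.656 + 6×65.813) = 360.1 kips.
Tension yield (gross): A_g = 8.1875×0.5 = 4.0938 in². φR_n = 0.90 × 50 × 4.0938 = 184.2 kips.
Block shear: shear path 2×[1.5625+3×2.625] = 2×9.4375 in, A_gv = 9.4375, A_nv = 2×(9.4375 − 3.5×1)×0.5 = 5.9375 in²; tension across gage: (3.125 − 1×1)×0.5 = 1.0625 in². R_n = min(0.6×65×5.9375, 0.6×50×9.4375) + 1.0×65×1.0625 = min(231.56, 283.13) + 69.063 = 300.62 kips. φR_n = 0.75 × 300.62 = 225.5 kips.
Governing: min(303.1, 360.1, 184.2, 225.5) = 184.2 kips → gross-section yield.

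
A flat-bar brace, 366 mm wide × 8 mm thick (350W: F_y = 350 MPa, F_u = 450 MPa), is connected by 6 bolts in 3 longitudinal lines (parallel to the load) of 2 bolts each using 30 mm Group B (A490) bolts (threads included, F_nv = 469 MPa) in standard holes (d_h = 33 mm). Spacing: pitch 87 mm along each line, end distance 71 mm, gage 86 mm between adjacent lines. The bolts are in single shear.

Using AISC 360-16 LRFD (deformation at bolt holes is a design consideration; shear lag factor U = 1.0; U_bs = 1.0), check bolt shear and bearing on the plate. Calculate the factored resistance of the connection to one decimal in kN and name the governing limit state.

Bolt shear: A_b = π(30)²/4 = 706.86 mm². φR_n = 0.75 × 469 × 706.86 × 6 × 1 = 1491.8 kN.
Bearing (8 mm plate, F_u = 450 MPa): end bolts L_c = 71 − 33/2 = 54.5, R_n = min(1.2×54.5×8×450, 2.4×30×8×450) = 235.44 kN/bolt; interior L_c = 87 − 33 = 54, R_n = 233.28 kN/bolt. φR_n = 0.75 × (3×235.44 + 3×233.28) = 1054.6 kN.
Governing: min(1491.8, 1054.6) = 1054.6 kN → bearing.

1054.6 kN (bearing governs)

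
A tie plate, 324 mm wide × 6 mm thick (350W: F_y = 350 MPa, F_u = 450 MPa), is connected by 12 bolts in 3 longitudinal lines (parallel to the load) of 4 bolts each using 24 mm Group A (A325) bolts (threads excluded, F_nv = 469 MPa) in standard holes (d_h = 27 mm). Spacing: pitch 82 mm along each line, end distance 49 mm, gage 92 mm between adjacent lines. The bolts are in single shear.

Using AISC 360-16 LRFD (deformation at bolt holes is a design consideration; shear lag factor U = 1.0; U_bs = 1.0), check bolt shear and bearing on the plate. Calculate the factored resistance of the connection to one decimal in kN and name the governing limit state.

1308.6 kN (bearing governs)

Bolt shear: A_b = π(24)²/4 = 452.39 mm². φR_n = 0.75 × 469 × 452.39 × 12 × 1 = 1909.5 kN.
Bearing (6 mm plate, F_u = 450 MPa): end bolts L_c = 49 − 27/2 = 35.5, R_n = min(1.2×35.5×6×450, 2.4×24×6×450) = 115.02 kN/bolt; interior L_c = 82 − 27 = 55, R_n = 155.52 kN/bolt. φR_n = 0.75 × (3×115.02 + 9×155.52) = 1308.6 kN.
Governing: min(1909.5, 1308.6) = 1308.6 kN → bearing.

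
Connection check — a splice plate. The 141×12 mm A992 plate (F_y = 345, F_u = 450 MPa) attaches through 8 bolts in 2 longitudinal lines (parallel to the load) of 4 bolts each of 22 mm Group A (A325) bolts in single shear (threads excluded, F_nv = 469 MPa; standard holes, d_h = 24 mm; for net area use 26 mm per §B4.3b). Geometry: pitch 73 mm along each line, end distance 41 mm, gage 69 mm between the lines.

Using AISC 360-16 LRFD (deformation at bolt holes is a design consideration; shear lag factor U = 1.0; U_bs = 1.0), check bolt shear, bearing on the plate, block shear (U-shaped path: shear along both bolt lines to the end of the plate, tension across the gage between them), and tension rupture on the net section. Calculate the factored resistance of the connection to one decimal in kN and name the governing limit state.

360.5 kN (net-section rupture governs)

Bolt shear: A_b = π(22)²/4 = 380.13 mm². φR_n = 0.75 × 469 × 380.13 × 8 × 1 = 1069.7 kN.
Bearing (12 mm plate, F_u = 450 MPa): end bolts L_c = 41 − 24/2 = 29, R_n = min(1.2×29×12×450, 2.4×22×12×450) = 187.92 kN/bolt; interior L_c = 73 − 24 = 49, R_n = 285.12 kN/bolt. φR_n = 0.75 × (2×187.92 + 6×285.12) = 1564.9 kN.
Block shear: shear path 2×[41+3×73] = 2×260 mm, A_gv = 6240, A_nv = 2×(260 − 3.5×26)×12 = 4056 mm²; tension across gage: (69 − 1×26)×12 = 516 mm². R_n = min(0.6×450×4056, 0.6×345×6240) + 1.0×450×516 = min(1095.1, 1291.7) + 232.2 = 1327.3 kN. φR_n = 0.75 × 1327.3 = 995.5 kN.
Tension rupture (net): A_n = (141 − 2×26)×12 = 1068 mm² (U = 1.0, A_e = A_n). φR_n = 0.75 × 450 × 1068 = 360.5 kN.
Governing: min(1069.7, 1564.9, 995.5, 360.5) = 360.5 kN → net-section rupture.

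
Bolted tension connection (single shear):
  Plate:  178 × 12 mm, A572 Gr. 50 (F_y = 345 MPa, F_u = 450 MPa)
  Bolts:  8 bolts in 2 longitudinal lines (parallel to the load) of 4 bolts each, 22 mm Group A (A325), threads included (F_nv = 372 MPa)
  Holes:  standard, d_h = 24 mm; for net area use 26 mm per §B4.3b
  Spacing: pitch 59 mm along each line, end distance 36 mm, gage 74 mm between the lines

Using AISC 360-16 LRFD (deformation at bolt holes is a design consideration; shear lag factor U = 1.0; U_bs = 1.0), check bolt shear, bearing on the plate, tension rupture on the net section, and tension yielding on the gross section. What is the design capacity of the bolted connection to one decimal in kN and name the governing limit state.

Bolt shear: A_b = π(22)²/4 = 380.13 mm². φR_n = 0.75 × 372 × 380.13 × 8 × 1 = 848.5 kN.
Bearing (12 mm plate, F_u = 450 MPa): end bolts L_c = 36 − 24/2 = 24, R_n = min(1.2×24×12×450, 2.4×22×12×450) = 155.52 kN/bolt; interior L_c = 59 − 24 = 35, R_n = 226.8 kN/bolt. φR_n = 0.75 × (2×155.52 + 6×226.8) = 1253.9 kN.
Tension rupture (net): A_n = (178 − 2×26)×12 = 1512 mm² (U = 1.0, A_e = A_n). φR_n = 0.75 × 450 × 1512 = 510.3 kN.
Tension yield (gross): A_g = 178×12 = 2136 mm². φR_n = 0.90 × 345 × 2136 = 663.2 kN.
Governing: min(848.5, 1253.9, 510.3, 663.2) = 510.3 kN → net-section rupture.

510.3 kN (net-section rupture governs)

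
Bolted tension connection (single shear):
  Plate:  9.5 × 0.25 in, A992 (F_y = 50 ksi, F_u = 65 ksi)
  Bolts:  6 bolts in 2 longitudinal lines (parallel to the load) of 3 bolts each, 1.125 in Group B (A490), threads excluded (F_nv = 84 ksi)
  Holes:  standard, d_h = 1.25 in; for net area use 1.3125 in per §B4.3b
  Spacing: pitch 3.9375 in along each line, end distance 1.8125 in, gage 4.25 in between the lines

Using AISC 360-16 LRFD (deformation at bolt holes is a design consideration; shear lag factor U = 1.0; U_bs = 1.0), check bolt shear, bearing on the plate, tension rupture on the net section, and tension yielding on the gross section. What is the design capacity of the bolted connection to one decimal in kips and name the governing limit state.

Bolt shear: A_b = π(1.125)²/4 = 0.99402 in². φR_n = 0.75 × 84 × 0.99402 × 6 × 1 = 375.7 kips.
Bearing (0.25 in plate, F_u = 65 ksi): end bolts L_c = 1.8125 − 1.25/2 = 1.1875, R_n = min(1.2×1.1875×0.25×65, 2.4×1.125×0.25×65) = 23.156 kips/bolt; interior L_c = 3.9375 − 1.25 = 2.6875, R_n = 43.875 kips/bolt. φR_n = 0.75 × (2×23.156 + 4×43.875) = 166.4 kips.
Tension rupture (net): A_n = (9.5 − 2×1.3125)×0.25 = 1.7188 in² (U = 1.0, A_e = A_n). φR_n = 0.75 × 65 × 1.7188 = 83.8 kips.
Tension yield (gross): A_g = 9.5×0.25 = 2.375 in². φR_n = 0.90 × 50 × 2.375 = 106.9 kips.
Governing: min(375.7, 166.4, 83.8, 106.9) = 83.8 kips → net-section rupture.

83.8 kips (net-section rupture governs)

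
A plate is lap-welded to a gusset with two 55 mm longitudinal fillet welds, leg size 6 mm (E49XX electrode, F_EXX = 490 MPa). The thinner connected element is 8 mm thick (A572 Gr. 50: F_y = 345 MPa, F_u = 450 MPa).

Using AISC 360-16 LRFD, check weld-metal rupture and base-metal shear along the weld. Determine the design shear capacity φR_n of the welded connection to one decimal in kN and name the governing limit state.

102.9 kN (weld metal governs)

Weld metal: throat = 0.707×6 = 4.242 mm, L = 2×55 = 110 mm. φR_n = 0.75 × 0.6 × 490 × 4.242 × 110 = 102.9 kN.
Base metal shear (8 mm plate): yield φR_n = 1.0×0.6×345×8×110 = 182.2 kN; rupture φR_n = 0.75×0.6×450×8×110 = 178.2 kN; take 178.2 kN (rupture).
Governing: min(102.9, 178.2) = 102.9 kN → weld metal.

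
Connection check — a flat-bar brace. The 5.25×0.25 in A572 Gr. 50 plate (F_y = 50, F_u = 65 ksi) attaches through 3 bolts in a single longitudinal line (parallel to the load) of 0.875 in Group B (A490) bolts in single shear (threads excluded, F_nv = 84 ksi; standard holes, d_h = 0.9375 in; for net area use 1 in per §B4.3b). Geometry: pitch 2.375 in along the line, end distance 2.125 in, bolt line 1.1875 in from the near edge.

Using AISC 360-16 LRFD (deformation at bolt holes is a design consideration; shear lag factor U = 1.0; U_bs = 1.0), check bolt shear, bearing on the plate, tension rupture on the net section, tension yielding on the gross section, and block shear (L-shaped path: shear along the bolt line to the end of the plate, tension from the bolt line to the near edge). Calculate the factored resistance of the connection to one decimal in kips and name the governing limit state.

Bolt shear: A_b = π(0.875)²/4 = 0.60132 in². φR_n = 0.75 × 84 × 0.60132 × 3 × 1 = 113.6 kips.
Bearing (0.25 in plate, F_u = 65 ksi): end bolts L_c = 2.125 − 0.9375/2 = 1.65625, R_n = min(1.2×1.65625×0.25×65, 2.4×0.875×0.25×65) = 32.297 kips/bolt; interior L_c = 2.375 − 0.9375 = 1.4375, R_n = 28.031 kips/bolt. φR_n = 0.75 × (1×32.297 + 2×28.031) = 66.3 kips.
Tension rupture (net): A_n = (5.25 − 1×1)×0.25 = 1.0625 in² (U = 1.0, A_e = A_n). φR_n = 0.75 × 65 × 1.0625 = 51.8 kips.
Tension yield (gross): A_g = 5.25×0.25 = 1.3125 in². φR_n = 0.90 × 50 × 1.3125 = 59.1 kips.
Block shear: shear path 1×[2.125+2×2.375] = 1×6.875 in, A_gv = 1.7188, A_nv = 1×(6.875 − 2.5×1)×0.25 = 1.0938 in²; tension to near edge: (1.1875 − 0.5×1)×0.25 = 0.17188 in². R_n = min(0.6×65×1.0938, 0.6×50×1.7188) + 1.0×65×0.17188 = min(42.658, 51.564) + 11.172 = 53.83 kips. φR_n = 0.75 × 53.83 = 40.4 kips.
Governing: min(113.6, 66.3, 51.8, 59.1, 40.4) = 40.4 kips → block shear.

40.4 kips (block shear governs)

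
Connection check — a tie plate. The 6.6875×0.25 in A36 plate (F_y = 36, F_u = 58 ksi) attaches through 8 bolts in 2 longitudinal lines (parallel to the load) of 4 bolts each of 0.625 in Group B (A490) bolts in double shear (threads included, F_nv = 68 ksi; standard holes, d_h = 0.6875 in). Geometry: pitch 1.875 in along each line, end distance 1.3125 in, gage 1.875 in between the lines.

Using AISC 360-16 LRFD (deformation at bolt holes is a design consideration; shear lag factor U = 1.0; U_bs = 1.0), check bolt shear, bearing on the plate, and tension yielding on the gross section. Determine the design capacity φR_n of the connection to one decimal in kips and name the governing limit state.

54.2 kips (gross-section yield governs)

Bolt shear: A_b = π(0.625)²/4 = 0.3068 in². φR_n = 0.75 × 68 × 0.3068 × 8 × 2 = 250.3 kips.
Bearing (0.25 in plate, F_u = 58 ksi): end bolts L_c = 1.3125 − 0.6875/2 = 0.96875, R_n = min(1.2×0.96875×0.25×58, 2.4×0.625×0.25×58) = 16.856 kips/bolt; interior L_c = 1.875 − 0.6875 = 1.1875, R_n = 20.663 kips/bolt. φR_n = 0.75 × (2×16.856 + 6×20.663) = 118.3 kips.
Tension yield (gross): A_g = 6.6875×0.25 = 1.6719 in². φR_n = 0.90 × 36 × 1.6719 = 54.2 kips.
Governing: min(250.3, 118.3, 54.2) = 54.2 kips → gross-section yield.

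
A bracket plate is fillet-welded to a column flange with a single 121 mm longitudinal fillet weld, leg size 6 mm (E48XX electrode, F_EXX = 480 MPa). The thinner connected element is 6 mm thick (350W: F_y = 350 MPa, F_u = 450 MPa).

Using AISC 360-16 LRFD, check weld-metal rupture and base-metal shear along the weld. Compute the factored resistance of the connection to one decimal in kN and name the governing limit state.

Weld metal: throat = 0.707×6 = 4.242 mm, L = 121 mm. φR_n = 0.75 × 0.6 × 480 × 4.242 × 121 = 110.9 kN.
Base metal shear (6 mm plate): yield φR_n = 1.0×0.6×350×6×121 = 152.5 kN; rupture φR_n = 0.75×0.6×450×6×121 = 147.0 kN; take 147.0 kN (rupture).
Governing: min(110.9, 147.0) = 110.9 kN → weld metal.

110.9 kN (weld metal governs)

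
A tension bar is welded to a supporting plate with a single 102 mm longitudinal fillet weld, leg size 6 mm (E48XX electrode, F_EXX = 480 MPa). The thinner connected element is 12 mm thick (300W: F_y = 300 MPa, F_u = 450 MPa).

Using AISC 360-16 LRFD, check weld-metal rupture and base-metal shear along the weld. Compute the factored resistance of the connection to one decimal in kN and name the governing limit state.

93.5 kN (weld metal governs)

Weld metal: throat = 0.707×6 = 4.242 mm, L = 102 mm. φR_n = 0.75 × 0.6 × 480 × 4.242 × 102 = 93.5 kN.
Base metal shear (12 mm plate): yield φR_n = 1.0×0.6×300×12×102 = 220.3 kN; rupture φR_n = 0.75×0.6×450×12×102 = 247.9 kN; take 220.3 kN (yield).
Governing: min(93.5, 220.3) = 93.5 kN → weld metal.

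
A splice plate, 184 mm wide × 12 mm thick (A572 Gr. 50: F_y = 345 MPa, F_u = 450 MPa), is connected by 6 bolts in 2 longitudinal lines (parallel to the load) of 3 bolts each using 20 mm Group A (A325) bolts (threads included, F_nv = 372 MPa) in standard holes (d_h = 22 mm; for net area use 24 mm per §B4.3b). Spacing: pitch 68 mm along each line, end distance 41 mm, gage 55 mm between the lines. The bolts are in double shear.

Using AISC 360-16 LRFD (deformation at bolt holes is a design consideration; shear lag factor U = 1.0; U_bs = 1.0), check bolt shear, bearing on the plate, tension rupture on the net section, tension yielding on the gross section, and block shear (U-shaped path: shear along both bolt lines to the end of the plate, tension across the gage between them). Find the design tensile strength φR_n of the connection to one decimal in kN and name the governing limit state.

Bolt shear: A_b = π(20)²/4 = 314.16 mm². φR_n = 0.75 × 372 × 314.16 × 6 × 2 = 1051.8 kN.
Bearing (12 mm plate, F_u = 450 MPa): end bolts L_c = 41 − 22/2 = 30, R_n = min(1.2×30×12×450, 2.4×20×12×450) = 194.4 kN/bolt; interior L_c = 68 − 22 = 46, R_n = 259.2 kN/bolt. φR_n = 0.75 × (2×194.4 + 4×259.2) = 1069.2 kN.
Tension rupture (net): A_n = (184 − 2×24)×12 = 1632 mm² (U = 1.0, A_e = A_n). φR_n = 0.75 × 450 × 1632 = 550.8 kN.
Tension yield (gross): A_g = 184×12 = 2208 mm². φR_n = 0.90 × 345 × 2208 = 685.6 kN.
Block shear: shear path 2×[41+2×68] = 2×177 mm, A_gv = 4248, A_nv = 2×(177 − 2.5×24)×12 = 2808 mm²; tension across gage: (55 − 1×24)×12 = 372 mm². R_n = min(0.6×450×2808, 0.6×345×4248) + 1.0×450×372 = min(758.16, 879.34) + 167.4 = 925.56 kN. φR_n = 0.75 × 925.56 = 694.2 kN.
Governing: min(1051.8, 1069.2, 550.8, 685.6, 694.2) = 550.8 kN → net-section rupture.

550.8 kN (net-section rupture governs)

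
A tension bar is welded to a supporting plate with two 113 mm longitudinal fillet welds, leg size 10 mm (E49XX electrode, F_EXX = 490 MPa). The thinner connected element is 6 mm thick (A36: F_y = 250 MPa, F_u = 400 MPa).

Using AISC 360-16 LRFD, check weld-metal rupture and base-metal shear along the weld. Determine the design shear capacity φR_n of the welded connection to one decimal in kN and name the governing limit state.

Weld metal: throat = 0.707×10 = 7.07 mm, L = 2×113 = 226 mm. φR_n = 0.75 × 0.6 × 490 × 7.07 × 226 = 352.3 kN.
Base metal shear (6 mm plate): yield φR_n = 1.0×0.6×250×6×226 = 203.4 kN; rupture φR_n = 0.75×0.6×400×6×226 = 244.1 kN; take 203.4 kN (yield).
Governing: min(352.3, 203.4) = 203.4 kN → base-metal shear.

203.4 kN (base-metal shear governs)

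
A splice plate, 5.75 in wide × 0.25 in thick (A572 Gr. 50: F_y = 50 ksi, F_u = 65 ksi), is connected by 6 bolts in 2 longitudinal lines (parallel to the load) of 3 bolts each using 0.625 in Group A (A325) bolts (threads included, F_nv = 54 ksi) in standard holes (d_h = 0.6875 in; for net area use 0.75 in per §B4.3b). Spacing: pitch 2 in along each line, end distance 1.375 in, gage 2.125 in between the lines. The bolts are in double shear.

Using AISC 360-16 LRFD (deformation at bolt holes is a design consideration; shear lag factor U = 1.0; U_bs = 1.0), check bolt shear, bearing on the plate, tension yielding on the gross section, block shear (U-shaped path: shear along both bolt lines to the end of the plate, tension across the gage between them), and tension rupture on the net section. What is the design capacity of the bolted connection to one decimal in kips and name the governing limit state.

51.8 kips (net-section rupture governs)

Bolt shear: A_b = π(0.625)²/4 = 0.3068 in². φR_n = 0.75 × 54 × 0.3068 × 6 × 2 = 149.1 kips.
Bearing (0.25 in plate, F_u = 65 ksi): end bolts L_c = 1.375 − 0.6875/2 = 1.03125, R_n = min(1.2×1.03125×0.25×65, 2.4×0.625×0.25×65) = 20.109 kips/bolt; interior L_c = 2 − 0.6875 = 1.3125, R_n = 24.375 kips/bolt. φR_n = 0.75 × (2×20.109 + 4×24.375) = 103.3 kips.
Tension yield (gross): A_g = 5.75×0.25 = 1.4375 in². φR_n = 0.90 × 50 × 1.4375 = 64.7 kips.
Block shear: shear path 2×[1.375+2×2] = 2×5.375 in, A_gv = 2.6875, A_nv = 2×(5.375 − 2.5×0.75)×0.25 = 1.75 in²; tension across gage: (2.125 − 1×0.75)×0.25 = 0.34375 in². R_n = min(0.6×65×1.75, 0.6×50×2.6875) + 1.0×65×0.34375 = min(68.25, 80.625) + 22.344 = 90.594 kips. φR_n = 0.75 × 90.594 = 67.9 kips.
Tension rupture (net): A_n = (5.75 − 2×0.75)×0.25 = 1.0625 in² (U = 1.0, A_e = A_n). φR_n = 0.75 × 65 × 1.0625 = 51.8 kips.
Governing: min(149.1, 103.3, 64.7, 67.9, 51.8) = 51.8 kips → net-section rupture.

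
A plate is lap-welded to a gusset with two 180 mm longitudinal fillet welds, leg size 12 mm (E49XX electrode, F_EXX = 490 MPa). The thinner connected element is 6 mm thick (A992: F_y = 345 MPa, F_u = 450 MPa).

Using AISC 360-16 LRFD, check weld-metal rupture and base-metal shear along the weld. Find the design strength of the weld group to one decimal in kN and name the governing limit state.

Weld metal: throat = 0.707×12 = 8.484 mm, L = 2×180 = 360 mm. φR_n = 0.75 × 0.6 × 490 × 8.484 × 360 = 673.5 kN.
Base metal shear (6 mm plate): yield φR_n = 1.0×0.6×345×6×360 = 447.1 kN; rupture φR_n = 0.75×0.6×450×6×360 = 437.4 kN; take 437.4 kN (rupture).
Governing: min(673.5, 437.4) = 437.4 kN → base-metal shear.

437.4 kN (base-metal shear governs)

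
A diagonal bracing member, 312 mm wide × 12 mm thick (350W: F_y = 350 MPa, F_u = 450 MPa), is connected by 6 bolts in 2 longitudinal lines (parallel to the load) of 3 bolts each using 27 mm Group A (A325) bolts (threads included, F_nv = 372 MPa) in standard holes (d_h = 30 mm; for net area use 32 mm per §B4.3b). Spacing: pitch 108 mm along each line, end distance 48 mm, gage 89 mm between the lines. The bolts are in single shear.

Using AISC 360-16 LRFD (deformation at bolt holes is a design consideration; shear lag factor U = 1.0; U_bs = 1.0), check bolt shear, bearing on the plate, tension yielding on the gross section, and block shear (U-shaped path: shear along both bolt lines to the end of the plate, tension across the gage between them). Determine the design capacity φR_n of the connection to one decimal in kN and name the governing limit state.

Bolt shear: A_b = π(27)²/4 = 572.56 mm². φR_n = 0.75 × 372 × 572.56 × 6 × 1 = 958.5 kN.
Bearing (12 mm plate, F_u = 450 MPa): end bolts L_c = 48 − 30/2 = 33, R_n = min(1.2×33×12×450, 2.4×27×12×450) = 213.84 kN/bolt; interior L_c = 108 − 30 = 78, R_n = 349.92 kN/bolt. φR_n = 0.75 × (2×213.84 + 4×349.92) = 1370.5 kN.
Tension yield (gross): A_g = 312×12 = 3744 mm². φR_n = 0.90 × 350 × 3744 = 1179.4 kN.
Block shear: shear path 2×[48+2×108] = 2×264 mm, A_gv = 6336, A_nv = 2×(264 − 2.5×32)×12 = 4416 mm²; tension across gage: (89 − 1×32)×12 = 684 mm². R_n = min(0.6×450×4416, 0.6×350×6336) + 1.0×450×684 = min(1192.3, 1330.6) + 307.8 = 1500.1 kN. φR_n = 0.75 × 1500.1 = 1125.1 kN.
Governing: min(958.5, 1370.5, 1179.4, 1125.1) = 958.5 kN → bolt shear.

958.5 kN (bolt shear governs)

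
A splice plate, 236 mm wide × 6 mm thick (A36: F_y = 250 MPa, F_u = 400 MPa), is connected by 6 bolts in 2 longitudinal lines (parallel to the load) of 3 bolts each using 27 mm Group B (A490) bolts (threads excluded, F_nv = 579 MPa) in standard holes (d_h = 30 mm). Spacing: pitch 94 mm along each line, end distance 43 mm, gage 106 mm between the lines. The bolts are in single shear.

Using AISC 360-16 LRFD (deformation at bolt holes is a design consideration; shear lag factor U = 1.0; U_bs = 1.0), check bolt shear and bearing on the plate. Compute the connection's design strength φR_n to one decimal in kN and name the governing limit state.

Bolt shear: A_b = π(27)²/4 = 572.56 mm². φR_n = 0.75 × 579 × 572.56 × 6 × 1 = 1491.8 kN.
Bearing (6 mm plate, F_u = 400 MPa): end bolts L_c = 43 − 30/2 = 28, R_n = min(1.2×28×6×400, 2.4×27×6×400) = 80.64 kN/bolt; interior L_c = 94 − 30 = 64, R_n = 155.52 kN/bolt. φR_n = 0.75 × (2×80.64 + 4×155.52) = 587.5 kN.
Governing: min(1491.8, 587.5) = 587.5 kN → bearing.

587.5 kN (bearing governs)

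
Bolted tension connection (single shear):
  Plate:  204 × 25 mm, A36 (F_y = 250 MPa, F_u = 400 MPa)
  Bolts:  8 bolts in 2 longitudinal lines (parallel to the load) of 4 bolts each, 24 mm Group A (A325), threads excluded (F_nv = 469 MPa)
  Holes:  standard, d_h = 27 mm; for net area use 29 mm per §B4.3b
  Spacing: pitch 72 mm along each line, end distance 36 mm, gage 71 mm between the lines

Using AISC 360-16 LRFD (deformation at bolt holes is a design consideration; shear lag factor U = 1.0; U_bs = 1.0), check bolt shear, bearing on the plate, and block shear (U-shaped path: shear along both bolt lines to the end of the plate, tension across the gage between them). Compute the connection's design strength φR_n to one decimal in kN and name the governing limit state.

Bolt shear: A_b = π(24)²/4 = 452.39 mm². φR_n = 0.75 × 469 × 452.39 × 8 × 1 = 1273.0 kN.
Bearing (25 mm plate, F_u = 400 MPa): end bolts L_c = 36 − 27/2 = 22.5, R_n = min(1.2×22.5×25×400, 2.4×24×25×400) = 270 kN/bolt; interior L_c = 72 − 27 = 45, R_n = 540 kN/bolt. φR_n = 0.75 × (2×270 + 6×540) = 2835.0 kN.
Block shear: shear path 2×[36+3×72] = 2×252 mm, A_gv = 12600, A_nv = 2×(252 − 3.5×29)×25 = 7525 mm²; tension across gage: (71 − 1×29)×25 = 1050 mm². R_n = min(0.6×400×7525, 0.6×250×12600) + 1.0×400×1050 = min(1806, 1890) + 420 = 2226 kN. φR_n = 0.75 × 2226 = 1669.5 kN.
Governing: min(1273.0, 2835.0, 1669.5) = 1273.0 kN → bolt shear.

1273.0 kN (bolt shear governs)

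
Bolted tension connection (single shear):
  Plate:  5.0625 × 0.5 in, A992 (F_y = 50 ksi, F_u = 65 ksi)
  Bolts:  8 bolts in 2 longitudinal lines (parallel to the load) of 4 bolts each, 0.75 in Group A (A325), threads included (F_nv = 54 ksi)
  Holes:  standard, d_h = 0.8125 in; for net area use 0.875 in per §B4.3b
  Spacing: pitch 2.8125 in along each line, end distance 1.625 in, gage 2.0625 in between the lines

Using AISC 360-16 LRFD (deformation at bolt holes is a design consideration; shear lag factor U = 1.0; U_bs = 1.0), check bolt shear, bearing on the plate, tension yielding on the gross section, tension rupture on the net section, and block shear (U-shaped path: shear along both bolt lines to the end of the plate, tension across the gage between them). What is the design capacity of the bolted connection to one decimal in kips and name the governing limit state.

80.7 kips (net-section rupture governs)

Bolt shear: A_b = π(0.75)²/4 = 0.44179 in². φR_n = 0.75 × 54 × 0.44179 × 8 × 1 = 143.1 kips.
Bearing (0.5 in plate, F_u = 65 ksi): end bolts L_c = 1.625 − 0.8125/2 = 1.21875, R_n = min(1.2×1.21875×0.5×65, 2.4×0.75×0.5×65) = 47.531 kips/bolt; interior L_c = 2.8125 − 0.8125 = 2, R_n = 58.5 kips/bolt. φR_n = 0.75 × (2×47.531 + 6×58.5) = 334.5 kips.
Tension yield (gross): A_g = 5.0625×0.5 = 2.5313 in². φR_n = 0.90 × 50 × 2.5313 = 113.9 kips.
Tension rupture (net): A_n = (5.0625 − 2×0.875)×0.5 = 1.6563 in² (U = 1.0, A_e = A_n). φR_n = 0.75 × 65 × 1.6563 = 80.7 kips.
Block shear: shear path 2×[1.625+3×2.8125] = 2×10.0625 in, A_gv = 10.063, A_nv = 2×(10.0625 − 3.5×0.875)×0.5 = 7 in²; tension across gage: (2.0625 − 1×0.875)×0.5 = 0.59375 in². R_n = min(0.6×65×7, 0.6×50×10.063) + 1.0×65×0.59375 = min(273, 301.89) + 38.594 = 311.59 kips. φR_n = 0.75 × 311.59 = 233.7 kips.
Governing: min(143.1, 334.5, 113.9, 80.7, 233.7) = 80.7 kips → net-section rupture.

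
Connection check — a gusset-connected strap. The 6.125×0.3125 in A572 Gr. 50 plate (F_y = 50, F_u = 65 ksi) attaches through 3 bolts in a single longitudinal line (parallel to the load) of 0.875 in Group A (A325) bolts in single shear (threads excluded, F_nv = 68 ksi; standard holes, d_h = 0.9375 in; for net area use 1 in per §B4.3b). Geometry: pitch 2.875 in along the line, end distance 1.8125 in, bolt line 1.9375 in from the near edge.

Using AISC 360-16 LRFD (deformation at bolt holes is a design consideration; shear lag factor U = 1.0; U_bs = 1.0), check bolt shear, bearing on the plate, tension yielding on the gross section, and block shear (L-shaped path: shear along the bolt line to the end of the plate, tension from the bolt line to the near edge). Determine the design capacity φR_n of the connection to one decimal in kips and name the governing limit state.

Bolt shear: A_b = π(0.875)²/4 = 0.60132 in². φR_n = 0.75 × 68 × 0.60132 × 3 × 1 = 92.0 kips.
Bearing (0.3125 in plate, F_u = 65 ksi): end bolts L_c = 1.8125 − 0.9375/2 = 1.34375, R_n = min(1.2×1.34375×0.3125×65, 2.4×0.875×0.3125×65) = 32.754 kips/bolt; interior L_c = 2.875 − 0.9375 = 1.9375, R_n = 42.656 kips/bolt. φR_n = 0.75 × (1×32.754 + 2×42.656) = 88.5 kips.
Tension yield (gross): A_g = 6.125×0.3125 = 1.9141 in². φR_n = 0.90 × 50 × 1.9141 = 86.1 kips.
Block shear: shear path 1×[1.8125+2×2.875] = 1×7.5625 in, A_gv = 2.3633, A_nv = 1×(7.5625 − 2.5×1)×0.3125 = 1.582 in²; tension to near edge: (1.9375 − 0.5×1)×0.3125 = 0.44922 in². R_n = min(0.6×65×1.582, 0.6×50×2.3633) + 1.0×65×0.44922 = min(61.698, 70.899) + 29.199 = 90.897 kips. φR_n = 0.75 × 90.897 = 68.2 kips.
Governing: min(92.0, 88.5, 86.1, 68.2) = 68.2 kips → block shear.

68.2 kips (block shear governs)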